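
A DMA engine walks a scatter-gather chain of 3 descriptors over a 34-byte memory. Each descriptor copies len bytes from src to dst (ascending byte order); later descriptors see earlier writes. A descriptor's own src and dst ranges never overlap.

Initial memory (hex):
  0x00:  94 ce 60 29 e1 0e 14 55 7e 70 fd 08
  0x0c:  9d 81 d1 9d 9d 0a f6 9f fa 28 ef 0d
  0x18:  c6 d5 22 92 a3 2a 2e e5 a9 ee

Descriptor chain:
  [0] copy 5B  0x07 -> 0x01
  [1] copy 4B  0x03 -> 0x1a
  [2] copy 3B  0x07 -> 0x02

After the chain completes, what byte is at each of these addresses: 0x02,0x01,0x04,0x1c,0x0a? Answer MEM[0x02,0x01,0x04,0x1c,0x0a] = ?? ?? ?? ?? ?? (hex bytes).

MEM[0x02,0x01,0x04,0x1c,0x0a] = 55 55 70 08 fd

D0: mem[0x01..0x05] <- [55 7e 70 fd 08]
D1: mem[0x1a..0x1d] <- [70 fd 08 14]
D2: mem[0x02..0x04] <- [55 7e 70]
query mem[0x02]=0x55, mem[0x01]=0x55, mem[0x04]=0x70, mem[0x1c]=0x08, mem[0x0a]=0xfd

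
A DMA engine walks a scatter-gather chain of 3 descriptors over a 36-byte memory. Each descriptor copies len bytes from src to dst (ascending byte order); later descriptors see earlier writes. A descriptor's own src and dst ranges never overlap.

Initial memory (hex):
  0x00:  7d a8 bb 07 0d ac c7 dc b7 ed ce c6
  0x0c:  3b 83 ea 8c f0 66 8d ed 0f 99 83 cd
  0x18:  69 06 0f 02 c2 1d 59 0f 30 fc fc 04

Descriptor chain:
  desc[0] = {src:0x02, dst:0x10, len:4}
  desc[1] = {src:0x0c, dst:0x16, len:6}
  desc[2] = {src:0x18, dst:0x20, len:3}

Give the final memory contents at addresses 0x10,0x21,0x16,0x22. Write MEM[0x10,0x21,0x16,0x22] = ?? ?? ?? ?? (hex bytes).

MEM[0x10,0x21,0x16,0x22] = bb 8c 3b bb

D0: mem[0x10..0x13] <- [bb 07 0d ac]
D1: mem[0x16..0x1b] <- [3b 83 ea 8c bb 07]
D2: mem[0x20..0x22] <- [ea 8c bb]
query mem[0x10]=0xbb, mem[0x21]=0x8c, mem[0x16]=0x3b, mem[0x22]=0xbb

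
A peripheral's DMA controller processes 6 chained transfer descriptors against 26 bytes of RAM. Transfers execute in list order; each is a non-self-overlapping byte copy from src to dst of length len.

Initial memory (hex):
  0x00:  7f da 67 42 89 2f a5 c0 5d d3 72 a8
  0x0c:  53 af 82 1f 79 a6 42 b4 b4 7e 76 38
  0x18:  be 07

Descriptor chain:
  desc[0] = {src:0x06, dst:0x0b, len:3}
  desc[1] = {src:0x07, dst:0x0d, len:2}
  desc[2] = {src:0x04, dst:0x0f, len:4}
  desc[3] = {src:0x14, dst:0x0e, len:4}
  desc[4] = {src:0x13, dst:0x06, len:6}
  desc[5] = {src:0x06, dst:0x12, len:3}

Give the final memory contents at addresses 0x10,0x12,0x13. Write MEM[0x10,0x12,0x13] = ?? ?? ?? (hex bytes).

#0 dst[0x0b+3] := {0xa5,0xc0,0x5d}
#1 dst[0x0d+2] := {0xc0,0x5d}
#2 dst[0x0f+4] := {0x89,0x2f,0xa5,0xc0}
#3 dst[0x0e+4] := {0xb4,0x7e,0x76,0x38}
#4 dst[0x06+6] := {0xb4,0xb4,0x7e,0x76,0x38,0xbe}
#5 dst[0x12+3] := {0xb4,0xb4,0x7e}
query mem[0x10]=0x76, mem[0x12]=0xb4, mem[0x13]=0xb4

MEM[0x10,0x12,0x13] = 76 b4 b4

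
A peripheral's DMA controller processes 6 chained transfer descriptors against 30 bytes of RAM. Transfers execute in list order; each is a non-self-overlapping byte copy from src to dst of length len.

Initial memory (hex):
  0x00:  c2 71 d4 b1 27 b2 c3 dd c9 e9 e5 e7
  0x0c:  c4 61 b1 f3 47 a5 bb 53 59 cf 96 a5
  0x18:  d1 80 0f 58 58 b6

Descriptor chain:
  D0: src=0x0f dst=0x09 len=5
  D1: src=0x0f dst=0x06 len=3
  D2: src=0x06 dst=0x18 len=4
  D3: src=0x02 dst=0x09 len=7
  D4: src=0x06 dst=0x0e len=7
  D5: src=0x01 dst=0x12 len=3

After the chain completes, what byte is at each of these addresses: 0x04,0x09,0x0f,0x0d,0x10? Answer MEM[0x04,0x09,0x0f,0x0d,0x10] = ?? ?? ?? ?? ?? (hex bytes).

  after D0: wrote 5B at 0x09 = f347a5bb53
  after D1: wrote 3B at 0x06 = f347a5
  after D2: wrote 4B at 0x18 = f347a5f3
  after D3: wrote 7B at 0x09 = d4b127b2f347a5
  after D4: wrote 7B at 0x0e = f347a5d4b127b2
  after D5: wrote 3B at 0x12 = 71d4b1
query mem[0x04]=0x27, mem[0x09]=0xd4, mem[0x0f]=0x47, mem[0x0d]=0xf3, mem[0x10]=0xa5

MEM[0x04,0x09,0x0f,0x0d,0x10] = 27 d4 47 f3 a5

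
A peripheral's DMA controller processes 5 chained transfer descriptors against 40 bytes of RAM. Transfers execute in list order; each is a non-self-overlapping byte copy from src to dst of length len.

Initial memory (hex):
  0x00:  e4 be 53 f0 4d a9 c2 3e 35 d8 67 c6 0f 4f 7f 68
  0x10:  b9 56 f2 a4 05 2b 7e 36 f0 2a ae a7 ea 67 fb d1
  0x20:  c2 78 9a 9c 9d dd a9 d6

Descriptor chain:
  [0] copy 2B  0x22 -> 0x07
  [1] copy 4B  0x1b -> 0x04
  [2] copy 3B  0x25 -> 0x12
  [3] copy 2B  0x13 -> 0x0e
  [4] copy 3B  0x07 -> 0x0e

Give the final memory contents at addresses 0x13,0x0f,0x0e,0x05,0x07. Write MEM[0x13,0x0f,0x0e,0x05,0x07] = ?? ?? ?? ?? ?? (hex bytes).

MEM[0x13,0x0f,0x0e,0x05,0x07] = a9 9c fb ea fb

D0: mem[0x07..0x08] <- [9a 9c]
D1: mem[0x04..0x07] <- [a7 ea 67 fb]
D2: mem[0x12..0x14] <- [dd a9 d6]
D3: mem[0x0e..0x0f] <- [a9 d6]
D4: mem[0x0e..0x10] <- [fb 9c d8]
query mem[0x13]=0xa9, mem[0x0f]=0x9c, mem[0x0e]=0xfb, mem[0x05]=0xea, mem[0x07]=0xfb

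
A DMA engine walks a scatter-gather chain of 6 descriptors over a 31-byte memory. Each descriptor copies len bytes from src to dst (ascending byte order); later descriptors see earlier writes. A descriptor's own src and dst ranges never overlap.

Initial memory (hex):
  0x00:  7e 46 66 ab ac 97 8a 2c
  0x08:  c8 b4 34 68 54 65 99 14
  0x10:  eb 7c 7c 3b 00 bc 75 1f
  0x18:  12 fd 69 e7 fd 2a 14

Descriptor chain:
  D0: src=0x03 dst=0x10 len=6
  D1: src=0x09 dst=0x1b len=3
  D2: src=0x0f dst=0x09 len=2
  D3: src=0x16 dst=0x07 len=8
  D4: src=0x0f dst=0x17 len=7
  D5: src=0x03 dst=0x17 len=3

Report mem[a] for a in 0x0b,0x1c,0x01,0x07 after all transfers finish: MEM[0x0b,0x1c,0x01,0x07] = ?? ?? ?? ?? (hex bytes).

MEM[0x0b,0x1c,0x01,0x07] = 69 2c 46 75

D0: mem[0x10..0x15] <- [ab ac 97 8a 2c c8]
D1: mem[0x1b..0x1d] <- [b4 34 68]
D2: mem[0x09..0x0a] <- [14 ab]
D3: mem[0x07..0x0e] <- [75 1f 12 fd 69 b4 34 68]
D4: mem[0x17..0x1d] <- [14 ab ac 97 8a 2c c8]
D5: mem[0x17..0x19] <- [ab ac 97]
query mem[0x0b]=0x69, mem[0x1c]=0x2c, mem[0x01]=0x46, mem[0x07]=0x75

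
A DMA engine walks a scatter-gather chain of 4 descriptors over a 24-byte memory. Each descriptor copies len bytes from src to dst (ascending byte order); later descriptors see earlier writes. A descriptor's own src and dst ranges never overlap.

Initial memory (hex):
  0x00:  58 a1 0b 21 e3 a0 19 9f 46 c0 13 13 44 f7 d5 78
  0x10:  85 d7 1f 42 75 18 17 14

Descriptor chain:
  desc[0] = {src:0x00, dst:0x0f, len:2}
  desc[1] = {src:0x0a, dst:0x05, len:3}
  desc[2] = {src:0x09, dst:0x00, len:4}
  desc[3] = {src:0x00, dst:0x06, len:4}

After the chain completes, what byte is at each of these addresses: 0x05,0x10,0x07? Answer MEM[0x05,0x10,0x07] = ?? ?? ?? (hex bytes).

D0: mem[0x0f..0x10] <- [58 a1]
D1: mem[0x05..0x07] <- [13 13 44]
D2: mem[0x00..0x03] <- [c0 13 13 44]
D3: mem[0x06..0x09] <- [c0 13 13 44]
query mem[0x05]=0x13, mem[0x10]=0xa1, mem[0x07]=0x13

MEM[0x05,0x10,0x07] = 13 a1 13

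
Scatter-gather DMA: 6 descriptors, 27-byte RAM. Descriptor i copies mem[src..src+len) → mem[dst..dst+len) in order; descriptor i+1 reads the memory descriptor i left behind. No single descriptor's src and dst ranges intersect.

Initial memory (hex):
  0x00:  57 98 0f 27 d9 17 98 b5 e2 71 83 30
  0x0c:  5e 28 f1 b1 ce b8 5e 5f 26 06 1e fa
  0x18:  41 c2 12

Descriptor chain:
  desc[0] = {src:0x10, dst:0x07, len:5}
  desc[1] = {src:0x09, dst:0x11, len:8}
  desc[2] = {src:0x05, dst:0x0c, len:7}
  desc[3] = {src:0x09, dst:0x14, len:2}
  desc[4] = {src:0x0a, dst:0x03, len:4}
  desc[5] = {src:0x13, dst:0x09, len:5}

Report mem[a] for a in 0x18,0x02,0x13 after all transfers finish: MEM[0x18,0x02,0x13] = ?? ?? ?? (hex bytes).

MEM[0x18,0x02,0x13] = ce 0f 26

D0: mem[0x07..0x0b] <- [ce b8 5e 5f 26]
D1: mem[0x11..0x18] <- [5e 5f 26 5e 28 f1 b1 ce]
D2: mem[0x0c..0x12] <- [17 98 ce b8 5e 5f 26]
D3: mem[0x14..0x15] <- [5e 5f]
D4: mem[0x03..0x06] <- [5f 26 17 98]
D5: mem[0x09..0x0d] <- [26 5e 5f f1 b1]
query mem[0x18]=0xce, mem[0x02]=0x0f, mem[0x13]=0x26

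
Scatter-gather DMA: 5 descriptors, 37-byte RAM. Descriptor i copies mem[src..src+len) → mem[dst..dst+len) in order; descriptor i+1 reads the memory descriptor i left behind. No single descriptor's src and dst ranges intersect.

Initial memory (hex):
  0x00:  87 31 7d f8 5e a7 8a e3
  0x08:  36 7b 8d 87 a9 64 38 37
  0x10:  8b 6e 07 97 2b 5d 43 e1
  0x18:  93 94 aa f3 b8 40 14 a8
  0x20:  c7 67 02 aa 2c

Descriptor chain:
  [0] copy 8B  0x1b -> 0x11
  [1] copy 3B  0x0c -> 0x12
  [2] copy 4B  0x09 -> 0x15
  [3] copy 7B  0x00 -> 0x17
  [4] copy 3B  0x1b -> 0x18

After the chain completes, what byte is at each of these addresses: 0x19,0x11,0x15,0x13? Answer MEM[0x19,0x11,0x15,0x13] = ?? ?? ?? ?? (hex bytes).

  after D0: wrote 8B at 0x11 = f3b84014a8c76702
  after D1: wrote 3B at 0x12 = a96438
  after D2: wrote 4B at 0x15 = 7b8d87a9
  after D3: wrote 7B at 0x17 = 87317df85ea78a
  after D4: wrote 3B at 0x18 = 5ea78a
query mem[0x19]=0xa7, mem[0x11]=0xf3, mem[0x15]=0x7b, mem[0x13]=0x64

MEM[0x19,0x11,0x15,0x13] = a7 f3 7b 64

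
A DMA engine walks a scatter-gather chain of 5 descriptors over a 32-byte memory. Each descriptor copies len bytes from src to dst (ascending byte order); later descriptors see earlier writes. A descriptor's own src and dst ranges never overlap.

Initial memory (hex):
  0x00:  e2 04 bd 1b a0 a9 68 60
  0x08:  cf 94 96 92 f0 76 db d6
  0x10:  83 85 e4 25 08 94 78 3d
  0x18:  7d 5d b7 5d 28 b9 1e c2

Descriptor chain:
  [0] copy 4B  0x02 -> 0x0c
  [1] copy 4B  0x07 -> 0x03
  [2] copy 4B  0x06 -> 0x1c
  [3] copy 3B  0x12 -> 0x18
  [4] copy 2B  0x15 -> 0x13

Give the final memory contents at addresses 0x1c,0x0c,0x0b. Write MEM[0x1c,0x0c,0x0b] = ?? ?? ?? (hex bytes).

#0 dst[0x0c+4] := {0xbd,0x1b,0xa0,0xa9}
#1 dst[0x03+4] := {0x60,0xcf,0x94,0x96}
#2 dst[0x1c+4] := {0x96,0x60,0xcf,0x94}
#3 dst[0x18+3] := {0xe4,0x25,0x08}
#4 dst[0x13+2] := {0x94,0x78}
query mem[0x1c]=0x96, mem[0x0c]=0xbd, mem[0x0b]=0x92

MEM[0x1c,0x0c,0x0b] = 96 bd 92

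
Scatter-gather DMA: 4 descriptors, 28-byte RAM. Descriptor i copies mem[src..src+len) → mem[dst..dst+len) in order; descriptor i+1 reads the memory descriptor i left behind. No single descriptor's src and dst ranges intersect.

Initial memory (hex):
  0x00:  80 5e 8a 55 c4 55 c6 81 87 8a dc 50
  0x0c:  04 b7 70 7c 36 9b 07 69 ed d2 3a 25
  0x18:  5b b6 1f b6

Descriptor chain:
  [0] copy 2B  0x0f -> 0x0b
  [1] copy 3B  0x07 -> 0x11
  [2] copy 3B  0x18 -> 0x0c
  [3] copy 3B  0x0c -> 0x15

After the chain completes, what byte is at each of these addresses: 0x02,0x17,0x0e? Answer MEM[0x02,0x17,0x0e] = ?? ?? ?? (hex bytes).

MEM[0x02,0x17,0x0e] = 8a 1f 1f

D0: mem[0x0b..0x0c] <- [7c 36]
D1: mem[0x11..0x13] <- [81 87 8a]
D2: mem[0x0c..0x0e] <- [5b b6 1f]
D3: mem[0x15..0x17] <- [5b b6 1f]
query mem[0x02]=0x8a, mem[0x17]=0x1f, mem[0x0e]=0x1f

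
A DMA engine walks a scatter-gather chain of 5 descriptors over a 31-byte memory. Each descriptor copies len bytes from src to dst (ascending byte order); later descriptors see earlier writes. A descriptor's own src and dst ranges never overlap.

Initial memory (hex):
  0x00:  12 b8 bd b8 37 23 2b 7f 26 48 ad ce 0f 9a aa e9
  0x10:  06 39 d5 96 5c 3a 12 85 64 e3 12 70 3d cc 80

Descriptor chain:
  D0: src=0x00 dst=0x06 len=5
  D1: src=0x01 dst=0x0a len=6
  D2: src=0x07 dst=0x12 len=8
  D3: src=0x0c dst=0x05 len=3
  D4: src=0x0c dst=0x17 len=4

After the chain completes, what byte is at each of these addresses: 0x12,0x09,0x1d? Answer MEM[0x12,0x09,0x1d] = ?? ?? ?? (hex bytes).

#0 dst[0x06+5] := {0x12,0xb8,0xbd,0xb8,0x37}
#1 dst[0x0a+6] := {0xb8,0xbd,0xb8,0x37,0x23,0x12}
#2 dst[0x12+8] := {0xb8,0xbd,0xb8,0xb8,0xbd,0xb8,0x37,0x23}
#3 dst[0x05+3] := {0xb8,0x37,0x23}
#4 dst[0x17+4] := {0xb8,0x37,0x23,0x12}
query mem[0x12]=0xb8, mem[0x09]=0xb8, mem[0x1d]=0xcc

MEM[0x12,0x09,0x1d] = b8 b8 cc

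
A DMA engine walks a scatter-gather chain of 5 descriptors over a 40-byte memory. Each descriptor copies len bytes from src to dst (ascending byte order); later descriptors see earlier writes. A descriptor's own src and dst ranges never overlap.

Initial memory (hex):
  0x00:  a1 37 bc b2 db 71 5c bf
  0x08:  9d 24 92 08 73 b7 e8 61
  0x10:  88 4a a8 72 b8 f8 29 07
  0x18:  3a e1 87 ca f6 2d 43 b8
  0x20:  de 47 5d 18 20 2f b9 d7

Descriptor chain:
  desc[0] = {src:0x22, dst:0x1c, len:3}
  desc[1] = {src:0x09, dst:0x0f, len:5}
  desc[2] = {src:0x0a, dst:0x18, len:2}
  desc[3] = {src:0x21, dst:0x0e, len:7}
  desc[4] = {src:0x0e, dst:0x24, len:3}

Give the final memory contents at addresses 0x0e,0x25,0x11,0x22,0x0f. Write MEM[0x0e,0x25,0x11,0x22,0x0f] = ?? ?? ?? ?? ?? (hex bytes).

MEM[0x0e,0x25,0x11,0x22,0x0f] = 47 5d 20 5d 5d

D0: mem[0x1c..0x1e] <- [5d 18 20]
D1: mem[0x0f..0x13] <- [24 92 08 73 b7]
D2: mem[0x18..0x19] <- [92 08]
D3: mem[0x0e..0x14] <- [47 5d 18 20 2f b9 d7]
D4: mem[0x24..0x26] <- [47 5d 18]
query mem[0x0e]=0x47, mem[0x25]=0x5d, mem[0x11]=0x20, mem[0x22]=0x5d, mem[0x0f]=0x5d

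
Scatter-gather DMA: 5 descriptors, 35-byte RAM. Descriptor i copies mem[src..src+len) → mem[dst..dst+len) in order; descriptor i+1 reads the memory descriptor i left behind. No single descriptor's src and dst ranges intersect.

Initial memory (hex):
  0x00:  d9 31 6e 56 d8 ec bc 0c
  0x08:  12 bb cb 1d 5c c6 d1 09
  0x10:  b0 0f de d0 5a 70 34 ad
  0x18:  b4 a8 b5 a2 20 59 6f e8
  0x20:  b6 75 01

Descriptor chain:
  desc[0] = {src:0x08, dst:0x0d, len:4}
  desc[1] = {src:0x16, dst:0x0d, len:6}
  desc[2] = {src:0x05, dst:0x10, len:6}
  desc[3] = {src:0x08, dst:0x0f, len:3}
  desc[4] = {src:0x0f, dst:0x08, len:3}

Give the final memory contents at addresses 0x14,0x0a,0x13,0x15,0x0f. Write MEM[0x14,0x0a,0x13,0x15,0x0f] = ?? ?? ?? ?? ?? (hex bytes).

MEM[0x14,0x0a,0x13,0x15,0x0f] = bb cb 12 cb 12

D0: mem[0x0d..0x10] <- [12 bb cb 1d]
D1: mem[0x0d..0x12] <- [34 ad b4 a8 b5 a2]
D2: mem[0x10..0x15] <- [ec bc 0c 12 bb cb]
D3: mem[0x0f..0x11] <- [12 bb cb]
D4: mem[0x08..0x0a] <- [12 bb cb]
query mem[0x14]=0xbb, mem[0x0a]=0xcb, mem[0x13]=0x12, mem[0x15]=0xcb, mem[0x0f]=0x12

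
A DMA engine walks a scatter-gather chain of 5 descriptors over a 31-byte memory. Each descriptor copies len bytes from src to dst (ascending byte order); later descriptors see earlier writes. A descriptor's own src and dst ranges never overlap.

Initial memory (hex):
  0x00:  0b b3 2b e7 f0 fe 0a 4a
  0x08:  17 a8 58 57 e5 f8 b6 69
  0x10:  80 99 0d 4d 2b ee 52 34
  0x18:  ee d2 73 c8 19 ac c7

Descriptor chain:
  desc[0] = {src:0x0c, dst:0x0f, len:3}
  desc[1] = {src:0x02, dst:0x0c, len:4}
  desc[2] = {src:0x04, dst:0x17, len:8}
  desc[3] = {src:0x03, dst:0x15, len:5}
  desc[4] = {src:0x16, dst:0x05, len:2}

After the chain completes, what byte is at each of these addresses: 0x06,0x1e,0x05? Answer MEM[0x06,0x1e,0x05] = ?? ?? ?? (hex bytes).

MEM[0x06,0x1e,0x05] = fe 57 f0

D0: mem[0x0f..0x11] <- [e5 f8 b6]
D1: mem[0x0c..0x0f] <- [2b e7 f0 fe]
D2: mem[0x17..0x1e] <- [f0 fe 0a 4a 17 a8 58 57]
D3: mem[0x15..0x19] <- [e7 f0 fe 0a 4a]
D4: mem[0x05..0x06] <- [f0 fe]
query mem[0x06]=0xfe, mem[0x1e]=0x57, mem[0x05]=0xf0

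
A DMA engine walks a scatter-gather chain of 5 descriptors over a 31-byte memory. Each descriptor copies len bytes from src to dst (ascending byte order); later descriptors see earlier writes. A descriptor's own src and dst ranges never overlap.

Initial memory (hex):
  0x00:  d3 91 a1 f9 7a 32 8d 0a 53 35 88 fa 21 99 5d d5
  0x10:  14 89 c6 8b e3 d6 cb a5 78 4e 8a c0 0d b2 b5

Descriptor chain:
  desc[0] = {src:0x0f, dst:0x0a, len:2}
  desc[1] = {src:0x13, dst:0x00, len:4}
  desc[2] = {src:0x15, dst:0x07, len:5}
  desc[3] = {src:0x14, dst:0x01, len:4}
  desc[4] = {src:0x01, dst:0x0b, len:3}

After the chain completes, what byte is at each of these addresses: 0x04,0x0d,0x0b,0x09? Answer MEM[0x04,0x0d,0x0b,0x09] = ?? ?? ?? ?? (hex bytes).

MEM[0x04,0x0d,0x0b,0x09] = a5 cb e3 a5

  after D0: wrote 2B at 0x0a = d514
  after D1: wrote 4B at 0x00 = 8be3d6cb
  after D2: wrote 5B at 0x07 = d6cba5784e
  after D3: wrote 4B at 0x01 = e3d6cba5
  after D4: wrote 3B at 0x0b = e3d6cb
query mem[0x04]=0xa5, mem[0x0d]=0xcb, mem[0x0b]=0xe3, mem[0x09]=0xa5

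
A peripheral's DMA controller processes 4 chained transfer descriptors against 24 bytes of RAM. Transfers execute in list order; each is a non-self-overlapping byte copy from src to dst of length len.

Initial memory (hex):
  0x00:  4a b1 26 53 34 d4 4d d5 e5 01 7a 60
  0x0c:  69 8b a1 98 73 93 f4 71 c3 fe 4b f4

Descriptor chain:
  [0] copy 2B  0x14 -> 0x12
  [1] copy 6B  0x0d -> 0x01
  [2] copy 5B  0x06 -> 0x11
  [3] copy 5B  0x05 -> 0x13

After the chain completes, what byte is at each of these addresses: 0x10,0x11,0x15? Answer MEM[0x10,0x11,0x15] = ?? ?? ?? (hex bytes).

MEM[0x10,0x11,0x15] = 73 c3 d5

  after D0: wrote 2B at 0x12 = c3fe
  after D1: wrote 6B at 0x01 = 8ba1987393c3
  after D2: wrote 5B at 0x11 = c3d5e5017a
  after D3: wrote 5B at 0x13 = 93c3d5e501
query mem[0x10]=0x73, mem[0x11]=0xc3, mem[0x15]=0xd5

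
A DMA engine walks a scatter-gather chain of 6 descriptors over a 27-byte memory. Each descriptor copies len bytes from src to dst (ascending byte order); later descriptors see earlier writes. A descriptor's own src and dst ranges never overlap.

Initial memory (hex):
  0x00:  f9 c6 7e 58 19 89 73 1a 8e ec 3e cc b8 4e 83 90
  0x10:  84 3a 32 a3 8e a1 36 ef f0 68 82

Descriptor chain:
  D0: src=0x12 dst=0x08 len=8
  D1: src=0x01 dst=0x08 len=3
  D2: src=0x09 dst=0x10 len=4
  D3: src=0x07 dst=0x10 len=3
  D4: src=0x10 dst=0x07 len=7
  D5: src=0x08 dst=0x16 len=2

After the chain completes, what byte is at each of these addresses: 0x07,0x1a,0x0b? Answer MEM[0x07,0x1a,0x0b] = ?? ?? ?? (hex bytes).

[0] 0x12->0x08 len=8 : 32 a3 8e a1 36 ef f0 68
[1] 0x01->0x08 len=3 : c6 7e 58
[2] 0x09->0x10 len=4 : 7e 58 a1 36
[3] 0x07->0x10 len=3 : 1a c6 7e
[4] 0x10->0x07 len=7 : 1a c6 7e 36 8e a1 36
[5] 0x08->0x16 len=2 : c6 7e
query mem[0x07]=0x1a, mem[0x1a]=0x82, mem[0x0b]=0x8e

MEM[0x07,0x1a,0x0b] = 1a 82 8e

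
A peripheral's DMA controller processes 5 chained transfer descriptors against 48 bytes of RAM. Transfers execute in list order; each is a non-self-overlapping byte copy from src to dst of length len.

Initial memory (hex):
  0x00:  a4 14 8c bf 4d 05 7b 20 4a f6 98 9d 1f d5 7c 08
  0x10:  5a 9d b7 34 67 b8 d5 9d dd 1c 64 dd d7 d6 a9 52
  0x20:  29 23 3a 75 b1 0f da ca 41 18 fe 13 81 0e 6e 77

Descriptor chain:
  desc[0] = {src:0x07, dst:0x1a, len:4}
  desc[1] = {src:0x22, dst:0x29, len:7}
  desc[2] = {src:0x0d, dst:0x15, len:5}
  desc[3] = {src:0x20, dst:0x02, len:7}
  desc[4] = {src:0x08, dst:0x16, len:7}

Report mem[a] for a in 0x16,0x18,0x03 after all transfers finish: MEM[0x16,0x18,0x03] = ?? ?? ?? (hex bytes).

#0 dst[0x1a+4] := {0x20,0x4a,0xf6,0x98}
#1 dst[0x29+7] := {0x3a,0x75,0xb1,0x0f,0xda,0xca,0x41}
#2 dst[0x15+5] := {0xd5,0x7c,0x08,0x5a,0x9d}
#3 dst[0x02+7] := {0x29,0x23,0x3a,0x75,0xb1,0x0f,0xda}
#4 dst[0x16+7] := {0xda,0xf6,0x98,0x9d,0x1f,0xd5,0x7c}
query mem[0x16]=0xda, mem[0x18]=0x98, mem[0x03]=0x23

MEM[0x16,0x18,0x03] = da 98 23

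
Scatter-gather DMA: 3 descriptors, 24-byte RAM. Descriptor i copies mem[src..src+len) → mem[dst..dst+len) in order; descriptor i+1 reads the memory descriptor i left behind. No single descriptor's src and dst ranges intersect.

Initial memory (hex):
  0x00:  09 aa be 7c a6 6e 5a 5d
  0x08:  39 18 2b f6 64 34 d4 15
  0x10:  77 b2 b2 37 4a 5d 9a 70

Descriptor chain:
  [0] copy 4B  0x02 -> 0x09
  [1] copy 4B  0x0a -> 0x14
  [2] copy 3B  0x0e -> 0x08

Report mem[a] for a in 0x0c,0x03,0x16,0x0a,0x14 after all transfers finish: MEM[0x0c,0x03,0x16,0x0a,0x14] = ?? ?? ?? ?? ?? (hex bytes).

D0: mem[0x09..0x0c] <- [be 7c a6 6e]
D1: mem[0x14..0x17] <- [7c a6 6e 34]
D2: mem[0x08..0x0a] <- [d4 15 77]
query mem[0x0c]=0x6e, mem[0x03]=0x7c, mem[0x16]=0x6e, mem[0x0a]=0x77, mem[0x14]=0x7c

MEM[0x0c,0x03,0x16,0x0a,0x14] = 6e 7c 6e 77 7c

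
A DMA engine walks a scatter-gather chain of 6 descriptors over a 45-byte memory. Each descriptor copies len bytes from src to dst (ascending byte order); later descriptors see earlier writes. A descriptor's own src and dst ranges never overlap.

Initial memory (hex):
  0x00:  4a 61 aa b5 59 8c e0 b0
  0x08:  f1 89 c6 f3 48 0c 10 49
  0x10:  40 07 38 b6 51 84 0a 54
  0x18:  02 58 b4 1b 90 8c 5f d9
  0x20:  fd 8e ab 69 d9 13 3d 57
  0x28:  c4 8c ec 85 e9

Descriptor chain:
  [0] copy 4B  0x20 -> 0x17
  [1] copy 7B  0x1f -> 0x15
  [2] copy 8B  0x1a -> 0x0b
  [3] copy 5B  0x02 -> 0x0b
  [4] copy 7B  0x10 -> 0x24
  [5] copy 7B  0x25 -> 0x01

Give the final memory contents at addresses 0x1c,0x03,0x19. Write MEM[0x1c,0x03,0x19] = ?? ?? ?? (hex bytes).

[0] 0x20->0x17 len=4 : fd 8e ab 69
[1] 0x1f->0x15 len=7 : d9 fd 8e ab 69 d9 13
[2] 0x1a->0x0b len=8 : d9 13 90 8c 5f d9 fd 8e
[3] 0x02->0x0b len=5 : aa b5 59 8c e0
[4] 0x10->0x24 len=7 : d9 fd 8e b6 51 d9 fd
[5] 0x25->0x01 len=7 : fd 8e b6 51 d9 fd 85
query mem[0x1c]=0x90, mem[0x03]=0xb6, mem[0x19]=0x69

MEM[0x1c,0x03,0x19] = 90 b6 69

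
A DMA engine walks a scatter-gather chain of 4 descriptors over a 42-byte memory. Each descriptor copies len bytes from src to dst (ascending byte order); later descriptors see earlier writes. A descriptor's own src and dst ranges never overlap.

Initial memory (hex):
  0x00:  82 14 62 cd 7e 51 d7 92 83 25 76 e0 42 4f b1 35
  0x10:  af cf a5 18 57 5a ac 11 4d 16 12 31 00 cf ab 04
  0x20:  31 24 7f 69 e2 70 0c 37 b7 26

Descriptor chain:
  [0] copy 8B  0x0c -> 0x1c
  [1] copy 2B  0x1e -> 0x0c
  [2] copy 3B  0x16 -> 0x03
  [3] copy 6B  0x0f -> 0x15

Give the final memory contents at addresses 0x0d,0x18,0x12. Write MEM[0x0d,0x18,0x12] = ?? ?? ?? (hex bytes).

  after D0: wrote 8B at 0x1c = 424fb135afcfa518
  after D1: wrote 2B at 0x0c = b135
  after D2: wrote 3B at 0x03 = ac114d
  after D3: wrote 6B at 0x15 = 35afcfa51857
query mem[0x0d]=0x35, mem[0x18]=0xa5, mem[0x12]=0xa5

MEM[0x0d,0x18,0x12] = 35 a5 a5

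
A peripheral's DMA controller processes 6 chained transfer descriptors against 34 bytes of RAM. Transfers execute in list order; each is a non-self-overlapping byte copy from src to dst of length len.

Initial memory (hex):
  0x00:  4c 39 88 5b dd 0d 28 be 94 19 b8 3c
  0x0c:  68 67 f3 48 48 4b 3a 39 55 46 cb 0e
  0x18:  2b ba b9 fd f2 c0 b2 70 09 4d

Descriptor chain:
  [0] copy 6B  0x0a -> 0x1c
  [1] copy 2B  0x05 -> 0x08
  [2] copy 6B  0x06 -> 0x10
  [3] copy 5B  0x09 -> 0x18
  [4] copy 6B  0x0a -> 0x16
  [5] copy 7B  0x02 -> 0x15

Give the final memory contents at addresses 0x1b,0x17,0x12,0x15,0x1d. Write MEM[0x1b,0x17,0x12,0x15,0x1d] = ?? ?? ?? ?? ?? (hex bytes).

  after D0: wrote 6B at 0x1c = b83c6867f348
  after D1: wrote 2B at 0x08 = 0d28
  after D2: wrote 6B at 0x10 = 28be0d28b83c
  after D3: wrote 5B at 0x18 = 28b83c6867
  after D4: wrote 6B at 0x16 = b83c6867f348
  after D5: wrote 7B at 0x15 = 885bdd0d28be0d
query mem[0x1b]=0x0d, mem[0x17]=0xdd, mem[0x12]=0x0d, mem[0x15]=0x88, mem[0x1d]=0x3c

MEM[0x1b,0x17,0x12,0x15,0x1d] = 0d dd 0d 88 3c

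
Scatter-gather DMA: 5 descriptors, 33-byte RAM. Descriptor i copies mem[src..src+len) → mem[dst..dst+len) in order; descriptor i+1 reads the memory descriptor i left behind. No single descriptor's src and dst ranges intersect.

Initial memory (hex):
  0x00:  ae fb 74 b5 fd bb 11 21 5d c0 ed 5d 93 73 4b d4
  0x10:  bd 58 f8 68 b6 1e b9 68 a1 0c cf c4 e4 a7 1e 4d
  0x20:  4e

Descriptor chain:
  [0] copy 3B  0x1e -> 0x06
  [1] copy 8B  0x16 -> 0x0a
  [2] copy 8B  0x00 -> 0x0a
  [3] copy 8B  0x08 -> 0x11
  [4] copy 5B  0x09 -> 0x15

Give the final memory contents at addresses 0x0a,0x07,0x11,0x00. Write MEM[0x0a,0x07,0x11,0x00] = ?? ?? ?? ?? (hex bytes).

MEM[0x0a,0x07,0x11,0x00] = ae 4d 4e ae

  after D0: wrote 3B at 0x06 = 1e4d4e
  after D1: wrote 8B at 0x0a = b968a10ccfc4e4a7
  after D2: wrote 8B at 0x0a = aefb74b5fdbb1e4d
  after D3: wrote 8B at 0x11 = 4ec0aefb74b5fdbb
  after D4: wrote 5B at 0x15 = c0aefb74b5
query mem[0x0a]=0xae, mem[0x07]=0x4d, mem[0x11]=0x4e, mem[0x00]=0xae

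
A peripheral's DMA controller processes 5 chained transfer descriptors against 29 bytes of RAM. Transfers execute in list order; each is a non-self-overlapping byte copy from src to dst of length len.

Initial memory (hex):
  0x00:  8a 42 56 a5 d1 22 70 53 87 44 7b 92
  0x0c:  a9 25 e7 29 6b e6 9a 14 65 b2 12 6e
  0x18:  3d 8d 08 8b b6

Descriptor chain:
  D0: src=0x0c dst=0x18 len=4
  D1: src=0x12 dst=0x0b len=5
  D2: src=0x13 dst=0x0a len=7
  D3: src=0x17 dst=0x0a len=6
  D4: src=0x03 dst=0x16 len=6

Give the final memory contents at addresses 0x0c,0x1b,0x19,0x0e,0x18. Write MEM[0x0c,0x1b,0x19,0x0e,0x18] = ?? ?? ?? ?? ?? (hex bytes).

  after D0: wrote 4B at 0x18 = a925e729
  after D1: wrote 5B at 0x0b = 9a1465b212
  after D2: wrote 7B at 0x0a = 1465b2126ea925
  after D3: wrote 6B at 0x0a = 6ea925e729b6
  after D4: wrote 6B at 0x16 = a5d122705387
query mem[0x0c]=0x25, mem[0x1b]=0x87, mem[0x19]=0x70, mem[0x0e]=0x29, mem[0x18]=0x22

MEM[0x0c,0x1b,0x19,0x0e,0x18] = 25 87 70 29 22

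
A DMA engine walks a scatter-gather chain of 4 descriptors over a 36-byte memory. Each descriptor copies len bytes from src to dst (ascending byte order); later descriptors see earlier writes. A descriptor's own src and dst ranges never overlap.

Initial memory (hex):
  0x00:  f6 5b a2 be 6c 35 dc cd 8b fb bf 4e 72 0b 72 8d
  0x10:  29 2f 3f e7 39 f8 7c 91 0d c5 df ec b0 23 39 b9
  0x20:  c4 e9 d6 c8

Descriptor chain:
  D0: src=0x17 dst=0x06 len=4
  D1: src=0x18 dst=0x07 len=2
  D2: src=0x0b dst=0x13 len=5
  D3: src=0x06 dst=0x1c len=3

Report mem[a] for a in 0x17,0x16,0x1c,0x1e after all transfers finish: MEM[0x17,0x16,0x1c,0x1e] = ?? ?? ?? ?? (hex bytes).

D0: mem[0x06..0x09] <- [91 0d c5 df]
D1: mem[0x07..0x08] <- [0d c5]
D2: mem[0x13..0x17] <- [4e 72 0b 72 8d]
D3: mem[0x1c..0x1e] <- [91 0d c5]
query mem[0x17]=0x8d, mem[0x16]=0x72, mem[0x1c]=0x91, mem[0x1e]=0xc5

MEM[0x17,0x16,0x1c,0x1e] = 8d 72 91 c5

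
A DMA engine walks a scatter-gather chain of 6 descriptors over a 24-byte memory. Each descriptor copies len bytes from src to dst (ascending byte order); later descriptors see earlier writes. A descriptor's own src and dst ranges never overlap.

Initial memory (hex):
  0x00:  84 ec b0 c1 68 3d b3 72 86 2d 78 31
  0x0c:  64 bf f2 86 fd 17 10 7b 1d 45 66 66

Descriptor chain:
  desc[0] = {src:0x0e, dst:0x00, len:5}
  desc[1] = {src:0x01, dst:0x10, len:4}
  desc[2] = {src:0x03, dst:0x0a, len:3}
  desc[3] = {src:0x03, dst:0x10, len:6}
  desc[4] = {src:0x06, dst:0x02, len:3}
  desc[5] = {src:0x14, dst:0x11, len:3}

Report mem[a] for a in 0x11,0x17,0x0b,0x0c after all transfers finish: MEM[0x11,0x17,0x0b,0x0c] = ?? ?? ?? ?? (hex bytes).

  after D0: wrote 5B at 0x00 = f286fd1710
  after D1: wrote 4B at 0x10 = 86fd1710
  after D2: wrote 3B at 0x0a = 17103d
  after D3: wrote 6B at 0x10 = 17103db37286
  after D4: wrote 3B at 0x02 = b37286
  after D5: wrote 3B at 0x11 = 728666
query mem[0x11]=0x72, mem[0x17]=0x66, mem[0x0b]=0x10, mem[0x0c]=0x3d

MEM[0x11,0x17,0x0b,0x0c] = 72 66 10 3d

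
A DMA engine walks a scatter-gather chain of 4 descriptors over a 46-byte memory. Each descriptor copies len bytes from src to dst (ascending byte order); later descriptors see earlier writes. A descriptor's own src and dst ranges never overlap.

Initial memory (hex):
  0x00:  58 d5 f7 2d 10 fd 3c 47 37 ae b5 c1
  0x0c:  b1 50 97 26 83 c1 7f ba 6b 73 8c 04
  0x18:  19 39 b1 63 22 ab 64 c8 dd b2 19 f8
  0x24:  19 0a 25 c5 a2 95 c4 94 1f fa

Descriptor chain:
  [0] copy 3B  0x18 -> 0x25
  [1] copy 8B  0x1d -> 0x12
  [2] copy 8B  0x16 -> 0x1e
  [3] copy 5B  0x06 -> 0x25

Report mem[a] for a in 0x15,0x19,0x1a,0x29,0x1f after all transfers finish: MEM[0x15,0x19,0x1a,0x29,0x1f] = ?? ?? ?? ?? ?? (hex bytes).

D0: mem[0x25..0x27] <- [19 39 b1]
D1: mem[0x12..0x19] <- [ab 64 c8 dd b2 19 f8 19]
D2: mem[0x1e..0x25] <- [b2 19 f8 19 b1 63 22 ab]
D3: mem[0x25..0x29] <- [3c 47 37 ae b5]
query mem[0x15]=0xdd, mem[0x19]=0x19, mem[0x1a]=0xb1, mem[0x29]=0xb5, mem[0x1f]=0x19

MEM[0x15,0x19,0x1a,0x29,0x1f] = dd 19 b1 b5 19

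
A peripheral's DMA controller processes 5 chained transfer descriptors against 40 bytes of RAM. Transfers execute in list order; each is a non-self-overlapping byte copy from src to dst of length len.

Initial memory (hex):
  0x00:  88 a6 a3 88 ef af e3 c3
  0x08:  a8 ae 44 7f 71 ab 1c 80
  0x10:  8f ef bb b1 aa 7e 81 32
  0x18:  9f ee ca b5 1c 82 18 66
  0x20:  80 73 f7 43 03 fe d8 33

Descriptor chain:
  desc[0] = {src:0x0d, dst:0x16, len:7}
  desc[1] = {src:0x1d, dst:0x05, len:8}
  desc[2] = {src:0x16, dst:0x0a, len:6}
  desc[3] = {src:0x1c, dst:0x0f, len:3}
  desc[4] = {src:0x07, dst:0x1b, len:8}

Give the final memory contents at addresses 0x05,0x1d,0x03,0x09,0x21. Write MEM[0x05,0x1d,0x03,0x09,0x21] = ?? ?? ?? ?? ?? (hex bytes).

MEM[0x05,0x1d,0x03,0x09,0x21] = 82 73 88 73 8f

D0: mem[0x16..0x1c] <- [ab 1c 80 8f ef bb b1]
D1: mem[0x05..0x0c] <- [82 18 66 80 73 f7 43 03]
D2: mem[0x0a..0x0f] <- [ab 1c 80 8f ef bb]
D3: mem[0x0f..0x11] <- [b1 82 18]
D4: mem[0x1b..0x22] <- [66 80 73 ab 1c 80 8f ef]
query mem[0x05]=0x82, mem[0x1d]=0x73, mem[0x03]=0x88, mem[0x09]=0x73, mem[0x21]=0x8f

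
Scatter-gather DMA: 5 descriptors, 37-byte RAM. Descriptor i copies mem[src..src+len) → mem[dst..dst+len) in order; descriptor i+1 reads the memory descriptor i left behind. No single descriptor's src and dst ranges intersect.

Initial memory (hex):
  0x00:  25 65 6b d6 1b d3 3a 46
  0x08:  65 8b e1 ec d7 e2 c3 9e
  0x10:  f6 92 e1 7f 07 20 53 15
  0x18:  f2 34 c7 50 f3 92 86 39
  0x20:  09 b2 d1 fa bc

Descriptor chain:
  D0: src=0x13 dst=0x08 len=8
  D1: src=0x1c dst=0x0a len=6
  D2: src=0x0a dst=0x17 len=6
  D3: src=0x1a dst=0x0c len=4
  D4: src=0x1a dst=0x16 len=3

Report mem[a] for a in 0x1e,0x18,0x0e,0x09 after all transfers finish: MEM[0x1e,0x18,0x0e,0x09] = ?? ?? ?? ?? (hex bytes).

  after D0: wrote 8B at 0x08 = 7f07205315f234c7
  after D1: wrote 6B at 0x0a = f392863909b2
  after D2: wrote 6B at 0x17 = f392863909b2
  after D3: wrote 4B at 0x0c = 3909b292
  after D4: wrote 3B at 0x16 = 3909b2
query mem[0x1e]=0x86, mem[0x18]=0xb2, mem[0x0e]=0xb2, mem[0x09]=0x07

MEM[0x1e,0x18,0x0e,0x09] = 86 b2 b2 07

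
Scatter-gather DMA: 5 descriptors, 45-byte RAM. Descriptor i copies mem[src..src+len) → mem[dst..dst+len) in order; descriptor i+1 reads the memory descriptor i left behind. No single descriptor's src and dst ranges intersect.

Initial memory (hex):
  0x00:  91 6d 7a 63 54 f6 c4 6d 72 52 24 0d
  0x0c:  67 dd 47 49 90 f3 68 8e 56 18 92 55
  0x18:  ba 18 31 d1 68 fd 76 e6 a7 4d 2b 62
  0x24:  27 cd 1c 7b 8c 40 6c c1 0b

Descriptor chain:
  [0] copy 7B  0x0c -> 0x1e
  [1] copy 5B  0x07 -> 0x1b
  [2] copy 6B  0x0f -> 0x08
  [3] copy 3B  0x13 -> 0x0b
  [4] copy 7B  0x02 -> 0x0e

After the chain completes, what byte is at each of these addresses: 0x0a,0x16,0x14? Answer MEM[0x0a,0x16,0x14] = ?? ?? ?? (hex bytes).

  after D0: wrote 7B at 0x1e = 67dd474990f368
  after D1: wrote 5B at 0x1b = 6d7252240d
  after D2: wrote 6B at 0x08 = 4990f3688e56
  after D3: wrote 3B at 0x0b = 8e5618
  after D4: wrote 7B at 0x0e = 7a6354f6c46d49
query mem[0x0a]=0xf3, mem[0x16]=0x92, mem[0x14]=0x49

MEM[0x0a,0x16,0x14] = f3 92 49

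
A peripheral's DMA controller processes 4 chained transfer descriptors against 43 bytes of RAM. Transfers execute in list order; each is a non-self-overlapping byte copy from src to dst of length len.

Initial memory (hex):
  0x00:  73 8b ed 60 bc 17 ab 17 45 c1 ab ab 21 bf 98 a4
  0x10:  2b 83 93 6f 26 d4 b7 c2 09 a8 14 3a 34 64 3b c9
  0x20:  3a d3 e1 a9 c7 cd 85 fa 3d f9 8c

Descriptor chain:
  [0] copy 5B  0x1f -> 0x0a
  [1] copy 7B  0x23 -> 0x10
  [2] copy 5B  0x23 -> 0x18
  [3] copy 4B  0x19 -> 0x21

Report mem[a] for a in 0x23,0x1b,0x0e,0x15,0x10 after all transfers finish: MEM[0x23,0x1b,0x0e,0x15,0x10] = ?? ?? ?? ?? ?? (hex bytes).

MEM[0x23,0x1b,0x0e,0x15,0x10] = 85 85 a9 3d a9

  after D0: wrote 5B at 0x0a = c93ad3e1a9
  after D1: wrote 7B at 0x10 = a9c7cd85fa3df9
  after D2: wrote 5B at 0x18 = a9c7cd85fa
  after D3: wrote 4B at 0x21 = c7cd85fa
query mem[0x23]=0x85, mem[0x1b]=0x85, mem[0x0e]=0xa9, mem[0x15]=0x3d, mem[0x10]=0xa9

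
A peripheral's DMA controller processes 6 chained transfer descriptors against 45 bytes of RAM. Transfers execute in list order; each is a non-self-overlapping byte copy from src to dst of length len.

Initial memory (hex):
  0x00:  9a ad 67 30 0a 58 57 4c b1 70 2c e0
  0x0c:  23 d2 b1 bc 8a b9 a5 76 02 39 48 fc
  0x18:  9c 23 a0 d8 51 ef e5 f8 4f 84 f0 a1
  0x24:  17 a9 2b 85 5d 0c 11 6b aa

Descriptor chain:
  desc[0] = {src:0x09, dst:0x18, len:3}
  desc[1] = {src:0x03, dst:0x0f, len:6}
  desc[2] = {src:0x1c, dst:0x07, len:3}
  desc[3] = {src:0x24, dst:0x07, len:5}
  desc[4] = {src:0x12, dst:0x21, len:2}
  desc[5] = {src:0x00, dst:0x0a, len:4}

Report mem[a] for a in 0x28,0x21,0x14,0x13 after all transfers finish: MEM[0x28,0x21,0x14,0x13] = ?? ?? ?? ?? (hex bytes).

MEM[0x28,0x21,0x14,0x13] = 5d 57 b1 4c

  after D0: wrote 3B at 0x18 = 702ce0
  after D1: wrote 6B at 0x0f = 300a58574cb1
  after D2: wrote 3B at 0x07 = 51efe5
  after D3: wrote 5B at 0x07 = 17a92b855d
  after D4: wrote 2B at 0x21 = 574c
  after D5: wrote 4B at 0x0a = 9aad6730
query mem[0x28]=0x5d, mem[0x21]=0x57, mem[0x14]=0xb1, mem[0x13]=0x4c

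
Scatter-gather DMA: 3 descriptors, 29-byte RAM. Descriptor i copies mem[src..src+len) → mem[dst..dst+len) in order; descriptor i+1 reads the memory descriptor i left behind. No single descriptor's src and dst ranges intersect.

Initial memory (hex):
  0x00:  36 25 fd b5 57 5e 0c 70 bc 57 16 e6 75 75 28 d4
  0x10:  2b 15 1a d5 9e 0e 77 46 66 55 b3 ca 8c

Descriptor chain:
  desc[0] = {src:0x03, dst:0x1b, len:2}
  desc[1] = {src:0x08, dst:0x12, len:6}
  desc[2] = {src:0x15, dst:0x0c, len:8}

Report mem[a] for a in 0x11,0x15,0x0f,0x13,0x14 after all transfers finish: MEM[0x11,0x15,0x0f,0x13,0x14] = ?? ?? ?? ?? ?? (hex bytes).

MEM[0x11,0x15,0x0f,0x13,0x14] = b3 e6 66 57 16

#0 dst[0x1b+2] := {0xb5,0x57}
#1 dst[0x12+6] := {0xbc,0x57,0x16,0xe6,0x75,0x75}
#2 dst[0x0c+8] := {0xe6,0x75,0x75,0x66,0x55,0xb3,0xb5,0x57}
query mem[0x11]=0xb3, mem[0x15]=0xe6, mem[0x0f]=0x66, mem[0x13]=0x57, mem[0x14]=0x16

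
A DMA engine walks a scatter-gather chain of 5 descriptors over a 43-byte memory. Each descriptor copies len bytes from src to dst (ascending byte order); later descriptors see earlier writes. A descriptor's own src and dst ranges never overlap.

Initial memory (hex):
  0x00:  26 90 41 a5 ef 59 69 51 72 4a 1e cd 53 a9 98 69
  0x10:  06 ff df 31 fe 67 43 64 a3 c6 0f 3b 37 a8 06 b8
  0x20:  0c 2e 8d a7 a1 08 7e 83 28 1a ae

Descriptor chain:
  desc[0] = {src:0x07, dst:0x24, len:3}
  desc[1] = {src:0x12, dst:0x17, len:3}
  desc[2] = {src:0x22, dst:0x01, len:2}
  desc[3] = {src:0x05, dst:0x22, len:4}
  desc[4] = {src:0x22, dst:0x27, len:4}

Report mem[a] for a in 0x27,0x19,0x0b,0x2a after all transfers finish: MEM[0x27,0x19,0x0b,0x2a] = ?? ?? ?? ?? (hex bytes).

  after D0: wrote 3B at 0x24 = 51724a
  after D1: wrote 3B at 0x17 = df31fe
  after D2: wrote 2B at 0x01 = 8da7
  after D3: wrote 4B at 0x22 = 59695172
  after D4: wrote 4B at 0x27 = 59695172
query mem[0x27]=0x59, mem[0x19]=0xfe, mem[0x0b]=0xcd, mem[0x2a]=0x72

MEM[0x27,0x19,0x0b,0x2a] = 59 fe cd 72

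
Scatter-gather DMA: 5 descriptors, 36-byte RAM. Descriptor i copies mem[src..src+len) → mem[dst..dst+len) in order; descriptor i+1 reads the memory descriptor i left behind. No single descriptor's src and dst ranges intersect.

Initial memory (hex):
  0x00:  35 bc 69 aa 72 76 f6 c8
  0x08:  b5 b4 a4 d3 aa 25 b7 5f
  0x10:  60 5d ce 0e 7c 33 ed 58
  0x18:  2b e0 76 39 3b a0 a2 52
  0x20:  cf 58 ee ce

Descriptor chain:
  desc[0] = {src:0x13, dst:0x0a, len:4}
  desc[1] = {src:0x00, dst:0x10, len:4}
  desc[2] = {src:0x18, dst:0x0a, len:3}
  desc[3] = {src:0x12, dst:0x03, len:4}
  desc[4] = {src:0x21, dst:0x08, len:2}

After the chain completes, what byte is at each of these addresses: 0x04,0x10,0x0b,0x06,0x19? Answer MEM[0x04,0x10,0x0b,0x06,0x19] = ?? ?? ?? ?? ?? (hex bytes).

MEM[0x04,0x10,0x0b,0x06,0x19] = aa 35 e0 33 e0

  after D0: wrote 4B at 0x0a = 0e7c33ed
  after D1: wrote 4B at 0x10 = 35bc69aa
  after D2: wrote 3B at 0x0a = 2be076
  after D3: wrote 4B at 0x03 = 69aa7c33
  after D4: wrote 2B at 0x08 = 58ee
query mem[0x04]=0xaa, mem[0x10]=0x35, mem[0x0b]=0xe0, mem[0x06]=0x33, mem[0x19]=0xe0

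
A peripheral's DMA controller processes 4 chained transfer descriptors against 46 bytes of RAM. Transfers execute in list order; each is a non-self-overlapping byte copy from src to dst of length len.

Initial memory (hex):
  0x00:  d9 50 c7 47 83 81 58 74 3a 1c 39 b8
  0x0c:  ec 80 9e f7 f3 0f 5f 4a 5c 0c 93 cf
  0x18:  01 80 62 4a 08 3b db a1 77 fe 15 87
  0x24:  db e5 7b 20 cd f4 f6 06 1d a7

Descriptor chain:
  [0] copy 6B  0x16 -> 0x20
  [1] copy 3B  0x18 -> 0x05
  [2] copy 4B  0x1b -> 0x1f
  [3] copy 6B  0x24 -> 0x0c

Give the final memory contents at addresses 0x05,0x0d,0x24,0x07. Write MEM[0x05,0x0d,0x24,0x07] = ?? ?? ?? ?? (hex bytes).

#0 dst[0x20+6] := {0x93,0xcf,0x01,0x80,0x62,0x4a}
#1 dst[0x05+3] := {0x01,0x80,0x62}
#2 dst[0x1f+4] := {0x4a,0x08,0x3b,0xdb}
#3 dst[0x0c+6] := {0x62,0x4a,0x7b,0x20,0xcd,0xf4}
query mem[0x05]=0x01, mem[0x0d]=0x4a, mem[0x24]=0x62, mem[0x07]=0x62

MEM[0x05,0x0d,0x24,0x07] = 01 4a 62 62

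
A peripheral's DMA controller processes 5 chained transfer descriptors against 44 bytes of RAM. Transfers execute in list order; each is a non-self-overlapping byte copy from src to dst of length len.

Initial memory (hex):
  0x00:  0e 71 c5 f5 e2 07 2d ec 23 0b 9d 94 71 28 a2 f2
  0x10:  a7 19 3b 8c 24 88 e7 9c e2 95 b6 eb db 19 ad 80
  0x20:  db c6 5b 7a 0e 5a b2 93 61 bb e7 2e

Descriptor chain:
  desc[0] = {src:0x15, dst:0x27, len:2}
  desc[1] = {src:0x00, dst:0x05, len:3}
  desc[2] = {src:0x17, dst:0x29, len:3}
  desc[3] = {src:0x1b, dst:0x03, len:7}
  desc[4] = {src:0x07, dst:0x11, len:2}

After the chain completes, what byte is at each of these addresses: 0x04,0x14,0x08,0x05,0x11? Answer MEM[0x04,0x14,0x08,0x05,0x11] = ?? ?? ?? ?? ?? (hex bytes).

#0 dst[0x27+2] := {0x88,0xe7}
#1 dst[0x05+3] := {0x0e,0x71,0xc5}
#2 dst[0x29+3] := {0x9c,0xe2,0x95}
#3 dst[0x03+7] := {0xeb,0xdb,0x19,0xad,0x80,0xdb,0xc6}
#4 dst[0x11+2] := {0x80,0xdb}
query mem[0x04]=0xdb, mem[0x14]=0x24, mem[0x08]=0xdb, mem[0x05]=0x19, mem[0x11]=0x80

MEM[0x04,0x14,0x08,0x05,0x11] = db 24 db 19 80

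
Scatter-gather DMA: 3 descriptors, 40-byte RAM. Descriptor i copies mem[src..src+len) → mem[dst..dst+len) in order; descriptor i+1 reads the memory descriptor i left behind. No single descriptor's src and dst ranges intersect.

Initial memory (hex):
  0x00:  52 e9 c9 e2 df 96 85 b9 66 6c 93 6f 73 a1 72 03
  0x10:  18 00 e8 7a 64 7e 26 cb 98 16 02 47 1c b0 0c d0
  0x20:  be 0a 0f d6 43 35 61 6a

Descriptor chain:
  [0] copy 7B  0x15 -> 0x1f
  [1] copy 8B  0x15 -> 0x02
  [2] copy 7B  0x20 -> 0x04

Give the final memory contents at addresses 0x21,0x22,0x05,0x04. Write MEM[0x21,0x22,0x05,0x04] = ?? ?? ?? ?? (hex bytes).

#0 dst[0x1f+7] := {0x7e,0x26,0xcb,0x98,0x16,0x02,0x47}
#1 dst[0x02+8] := {0x7e,0x26,0xcb,0x98,0x16,0x02,0x47,0x1c}
#2 dst[0x04+7] := {0x26,0xcb,0x98,0x16,0x02,0x47,0x61}
query mem[0x21]=0xcb, mem[0x22]=0x98, mem[0x05]=0xcb, mem[0x04]=0x26

MEM[0x21,0x22,0x05,0x04] = cb 98 cb 26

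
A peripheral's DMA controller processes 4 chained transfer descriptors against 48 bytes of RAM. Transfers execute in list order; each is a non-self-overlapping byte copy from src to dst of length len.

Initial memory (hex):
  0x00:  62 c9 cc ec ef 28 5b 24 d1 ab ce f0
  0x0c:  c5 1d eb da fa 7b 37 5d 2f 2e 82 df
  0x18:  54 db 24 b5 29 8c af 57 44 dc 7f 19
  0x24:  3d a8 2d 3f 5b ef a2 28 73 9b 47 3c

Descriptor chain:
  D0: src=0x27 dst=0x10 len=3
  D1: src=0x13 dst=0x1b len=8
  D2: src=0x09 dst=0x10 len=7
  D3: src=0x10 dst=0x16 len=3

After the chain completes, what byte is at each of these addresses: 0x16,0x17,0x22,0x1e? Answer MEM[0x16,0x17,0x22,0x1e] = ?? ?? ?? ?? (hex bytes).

MEM[0x16,0x17,0x22,0x1e] = ab ce 24 82

  after D0: wrote 3B at 0x10 = 3f5bef
  after D1: wrote 8B at 0x1b = 5d2f2e82df54db24
  after D2: wrote 7B at 0x10 = abcef0c51debda
  after D3: wrote 3B at 0x16 = abcef0
query mem[0x16]=0xab, mem[0x17]=0xce, mem[0x22]=0x24, mem[0x1e]=0x82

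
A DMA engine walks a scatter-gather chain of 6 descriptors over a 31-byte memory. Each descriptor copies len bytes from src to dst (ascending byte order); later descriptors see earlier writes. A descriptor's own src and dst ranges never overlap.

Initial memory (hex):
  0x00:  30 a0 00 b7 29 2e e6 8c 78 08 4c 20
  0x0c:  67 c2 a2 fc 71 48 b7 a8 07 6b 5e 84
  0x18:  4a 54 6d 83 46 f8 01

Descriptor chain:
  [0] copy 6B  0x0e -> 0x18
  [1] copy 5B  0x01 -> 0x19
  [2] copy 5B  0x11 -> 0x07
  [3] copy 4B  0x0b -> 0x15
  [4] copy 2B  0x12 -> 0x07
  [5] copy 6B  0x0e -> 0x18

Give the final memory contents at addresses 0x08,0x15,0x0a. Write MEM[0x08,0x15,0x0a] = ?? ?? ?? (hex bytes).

[0] 0x0e->0x18 len=6 : a2 fc 71 48 b7 a8
[1] 0x01->0x19 len=5 : a0 00 b7 29 2e
[2] 0x11->0x07 len=5 : 48 b7 a8 07 6b
[3] 0x0b->0x15 len=4 : 6b 67 c2 a2
[4] 0x12->0x07 len=2 : b7 a8
[5] 0x0e->0x18 len=6 : a2 fc 71 48 b7 a8
query mem[0x08]=0xa8, mem[0x15]=0x6b, mem[0x0a]=0x07

MEM[0x08,0x15,0x0a] = a8 6b 07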